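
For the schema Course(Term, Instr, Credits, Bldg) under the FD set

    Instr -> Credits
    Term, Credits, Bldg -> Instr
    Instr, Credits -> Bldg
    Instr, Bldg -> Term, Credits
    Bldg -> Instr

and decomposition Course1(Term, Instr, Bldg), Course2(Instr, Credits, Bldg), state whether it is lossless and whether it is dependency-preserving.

lossless and dependency-preserving

Lossless test: (Instr, Bldg)⁺ = {Term, Instr, Credits, Bldg}, which contains all of one fragment — lossless.
Dependency preservation: Term, Credits, Bldg → Instr; Instr, Bldg → Term, Credits are not contained in any single fragment, but the restricted closure of each left-hand side across the fragments still reaches the right-hand side; the remaining FDs each lie inside some fragment. All dependencies are preserved.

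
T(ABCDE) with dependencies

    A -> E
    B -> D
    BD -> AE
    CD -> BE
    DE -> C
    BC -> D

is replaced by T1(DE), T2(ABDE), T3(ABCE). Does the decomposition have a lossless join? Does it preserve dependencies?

lossless but not dependency-preserving

Lossless test (chase): Rows 2 and 3 agree on B; apply B→D and equate their D entries. Rows 1 and 2 agree on DE; apply DE→C and equate their C entries. Rows 1 and 3 agree on DE; apply DE→C and equate their C entries. Rows 1 and 2 agree on CD; apply CD→BE and equate their BE entries. Rows 1 and 2 agree on BD; apply BD→AE and equate their AE entries. Row 1 is now all distinguished symbols — the join is lossless.
Dependency preservation: the restricted closure of {CD} across the fragments never reaches {BE}, so CD → BE cannot be enforced without a join — not preserved.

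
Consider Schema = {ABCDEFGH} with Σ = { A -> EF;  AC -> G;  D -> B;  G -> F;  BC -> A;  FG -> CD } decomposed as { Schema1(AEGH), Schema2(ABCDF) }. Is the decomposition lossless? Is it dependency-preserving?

lossy and not dependency-preserving

Lossless test: (A)⁺ = {AEF}, which is a superkey of neither fragment — lossy.
Dependency preservation: the restricted closure of {AC} across the fragments never reaches {G}, so AC → G cannot be enforced without a join — not preserved.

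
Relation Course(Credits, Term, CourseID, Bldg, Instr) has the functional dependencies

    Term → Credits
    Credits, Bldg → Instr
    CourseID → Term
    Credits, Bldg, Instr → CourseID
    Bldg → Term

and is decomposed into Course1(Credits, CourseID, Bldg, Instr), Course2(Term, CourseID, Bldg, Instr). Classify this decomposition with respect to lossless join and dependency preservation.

lossless but not dependency-preserving

Lossless test: (CourseID, Bldg, Instr)⁺ = {Credits, Term, CourseID, Bldg, Instr}, which contains all of one fragment — lossless.
Dependency preservation: the restricted closure of {Term} across the fragments never reaches {Credits}, so Term → Credits cannot be enforced without a join — not preserved.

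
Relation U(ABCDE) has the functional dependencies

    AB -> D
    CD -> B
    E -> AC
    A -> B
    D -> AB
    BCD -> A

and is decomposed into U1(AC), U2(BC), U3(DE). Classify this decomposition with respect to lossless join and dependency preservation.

Lossless test (chase): applying each FD to every pair of rows produces no changes in the tableau, so no row becomes fully distinguished — the join is lossy.
Dependency preservation: the restricted closure of {AB} across the fragments never reaches {D}, so AB → D cannot be enforced without a join — not preserved.

lossy and not dependency-preserving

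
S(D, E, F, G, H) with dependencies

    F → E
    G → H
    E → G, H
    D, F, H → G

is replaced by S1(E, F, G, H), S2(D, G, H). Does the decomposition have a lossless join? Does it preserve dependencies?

Lossless test: (G, H)⁺ = {G, H}, which is a superkey of neither fragment — lossy.
Dependency preservation: D, F, H → G is not contained in any single fragment, but the restricted closure of its left-hand side across the fragments still reaches the right-hand side; the remaining FDs each lie inside some fragment. All dependencies are preserved.

lossy but dependency-preserving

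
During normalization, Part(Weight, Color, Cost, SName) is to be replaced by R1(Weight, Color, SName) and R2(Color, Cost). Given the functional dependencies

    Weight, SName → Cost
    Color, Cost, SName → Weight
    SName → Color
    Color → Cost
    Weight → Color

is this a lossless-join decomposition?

Common attributes: R1 ∩ R2 = {Color}.
Closure of {Color}: Color → Cost applies, adding Cost. So (Color)⁺ = {Color, Cost}.
This closure contains every attribute of R2, so R1 ∩ R2 → R2. The join is lossless.

Yes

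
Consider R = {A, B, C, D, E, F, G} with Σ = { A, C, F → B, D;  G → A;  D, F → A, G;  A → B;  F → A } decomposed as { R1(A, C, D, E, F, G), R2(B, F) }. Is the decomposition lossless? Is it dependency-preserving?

lossless but not dependency-preserving

Lossless test: (F)⁺ = {A, B, F}, which contains all of one fragment — lossless.
Dependency preservation: the restricted closure of {A} across the fragments never reaches {B}, so A → B cannot be enforced without a join — not preserved.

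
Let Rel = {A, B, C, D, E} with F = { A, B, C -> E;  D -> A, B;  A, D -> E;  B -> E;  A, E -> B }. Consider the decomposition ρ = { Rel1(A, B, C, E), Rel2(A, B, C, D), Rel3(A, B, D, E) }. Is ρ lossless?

Chase test. Columns are A, B, C, D, E; row i has aⱼ where attribute j ∈ Reli, else bᵢⱼ.
Initial tableau (one row per fragment):
  row 1: a1 a2 a3 b14 a5
  row 2: a1 a2 a3 a4 b25
  row 3: a1 a2 b33 a4 a5
Rows 1 and 2 agree on A, B, C; apply A, B, C→E and equate their E entries.
Row 2 is now all distinguished symbols — the join is lossless.

Yes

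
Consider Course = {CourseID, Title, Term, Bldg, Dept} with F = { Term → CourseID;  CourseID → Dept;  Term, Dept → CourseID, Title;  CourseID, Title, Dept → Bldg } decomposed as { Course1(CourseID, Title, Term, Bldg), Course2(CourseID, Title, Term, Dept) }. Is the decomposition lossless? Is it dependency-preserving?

Lossless test: (CourseID, Title, Term)⁺ = {CourseID, Title, Term, Bldg, Dept}, which contains all of one fragment — lossless.
Dependency preservation: CourseID, Title, Dept → Bldg is not contained in any single fragment, but the restricted closure of its left-hand side across the fragments still reaches the right-hand side; the remaining FDs each lie inside some fragment. All dependencies are preserved.

lossless and dependency-preserving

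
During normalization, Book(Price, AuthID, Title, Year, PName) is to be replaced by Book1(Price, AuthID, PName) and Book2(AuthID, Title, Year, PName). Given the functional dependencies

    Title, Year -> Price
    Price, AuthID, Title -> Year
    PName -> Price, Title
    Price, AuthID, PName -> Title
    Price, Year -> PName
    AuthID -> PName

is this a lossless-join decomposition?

Yes

Common attributes: Book1 ∩ Book2 = {AuthID, PName}.
Closure of {AuthID, PName}: PName → Price, Title applies, adding Price, Title; Price, AuthID, Title → Year applies, adding Year. So (AuthID, PName)⁺ = {Price, AuthID, Title, Year, PName}.
This closure contains every attribute of Book1, so Book1 ∩ Book2 → Book1. The join is lossless.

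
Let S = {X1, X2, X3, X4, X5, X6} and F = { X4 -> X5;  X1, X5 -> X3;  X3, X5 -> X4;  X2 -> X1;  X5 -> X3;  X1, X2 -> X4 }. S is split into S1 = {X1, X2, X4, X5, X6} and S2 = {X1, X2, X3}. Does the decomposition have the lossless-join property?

Common attributes: S1 ∩ S2 = {X1, X2}.
Closure of {X1, X2}: X1, X2 → X4 applies, adding X4; X4 → X5 applies, adding X5; X1, X5 → X3 applies, adding X3. So (X1, X2)⁺ = {X1, X2, X3, X4, X5}.
This closure contains every attribute of S2, so S1 ∩ S2 → S2. The join is lossless.

Yes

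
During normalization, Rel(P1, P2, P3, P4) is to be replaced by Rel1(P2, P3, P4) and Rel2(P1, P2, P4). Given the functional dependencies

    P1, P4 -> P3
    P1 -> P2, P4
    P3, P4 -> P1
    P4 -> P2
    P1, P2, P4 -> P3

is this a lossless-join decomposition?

Common attributes: Rel1 ∩ Rel2 = {P2, P4}.
No dependency enlarges {P2, P4}, so (P2, P4)⁺ = {P2, P4}.
The closure contains neither all of Rel1 = {P2, P3, P4} nor all of Rel2 = {P1, P2, P4}, so the common attributes are not a superkey of either fragment. The join is lossy.

No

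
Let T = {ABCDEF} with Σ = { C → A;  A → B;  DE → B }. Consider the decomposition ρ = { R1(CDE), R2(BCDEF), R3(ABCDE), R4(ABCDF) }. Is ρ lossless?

Yes

Chase test. Columns are ABCDEF; row i has aⱼ where attribute j ∈ Ri, else bᵢⱼ.
Initial tableau (one row per fragment):
  row 1: b11 b12 a3 a4 a5 b16
  row 2: b21 a2 a3 a4 a5 a6
  row 3: a1 a2 a3 a4 a5 b36
  row 4: a1 a2 a3 a4 b45 a6
Rows 1 and 2 agree on C; apply C→A and equate their A entries.
Rows 1 and 3 agree on C; apply C→A and equate their A entries.
Rows 1 and 2 agree on A; apply A→B and equate their B entries.
Row 2 is now all distinguished symbols — the join is lossless.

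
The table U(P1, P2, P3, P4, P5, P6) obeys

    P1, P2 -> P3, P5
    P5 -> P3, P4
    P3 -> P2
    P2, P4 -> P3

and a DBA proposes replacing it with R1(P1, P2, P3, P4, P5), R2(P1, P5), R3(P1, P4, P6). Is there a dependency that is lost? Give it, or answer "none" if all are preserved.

P1, P2 → P3, P5 lies within R1.
P5 → P3, P4 lies within R1.
P3 → P2 lies within R1.
P2, P4 → P3 lies within R1.
Every dependency is enforceable on the fragments, so the decomposition is dependency-preserving.

none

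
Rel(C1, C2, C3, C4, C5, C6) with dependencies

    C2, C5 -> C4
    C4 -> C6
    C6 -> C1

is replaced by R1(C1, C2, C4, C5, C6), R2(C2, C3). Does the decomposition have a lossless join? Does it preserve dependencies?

Lossless test: (C2)⁺ = {C2}, which is a superkey of neither fragment — lossy.
Dependency preservation: every FD's attributes lie within a single fragment, so each can be enforced locally — preserved.

lossy but dependency-preserving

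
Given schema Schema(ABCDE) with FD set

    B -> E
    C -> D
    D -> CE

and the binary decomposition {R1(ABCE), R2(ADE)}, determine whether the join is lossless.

Common attributes: R1 ∩ R2 = {AE}.
No dependency enlarges {AE}, so (AE)⁺ = {AE}.
The closure contains neither all of R1 = {ABCE} nor all of R2 = {ADE}, so the common attributes are not a superkey of either fragment. The join is lossy.

No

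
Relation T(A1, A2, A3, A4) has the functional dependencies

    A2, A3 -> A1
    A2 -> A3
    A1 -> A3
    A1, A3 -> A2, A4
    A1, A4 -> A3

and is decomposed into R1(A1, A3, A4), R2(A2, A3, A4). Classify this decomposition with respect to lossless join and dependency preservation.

lossy and not dependency-preserving

Lossless test: (A3, A4)⁺ = {A3, A4}, which is a superkey of neither fragment — lossy.
Dependency preservation: the restricted closure of {A2, A3} across the fragments never reaches {A1}, so A2, A3 → A1 cannot be enforced without a join — not preserved.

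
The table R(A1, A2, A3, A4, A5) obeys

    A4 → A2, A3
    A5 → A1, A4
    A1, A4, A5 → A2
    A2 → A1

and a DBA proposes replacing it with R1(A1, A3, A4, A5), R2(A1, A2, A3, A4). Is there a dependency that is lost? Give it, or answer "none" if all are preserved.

none

A4 → A2, A3 lies within R2.
A5 → A1, A4 lies within R1.
A1, A4, A5 → A2: restricted closure across fragments reaches A2.
A2 → A1 lies within R2.
Every dependency is enforceable on the fragments, so the decomposition is dependency-preserving.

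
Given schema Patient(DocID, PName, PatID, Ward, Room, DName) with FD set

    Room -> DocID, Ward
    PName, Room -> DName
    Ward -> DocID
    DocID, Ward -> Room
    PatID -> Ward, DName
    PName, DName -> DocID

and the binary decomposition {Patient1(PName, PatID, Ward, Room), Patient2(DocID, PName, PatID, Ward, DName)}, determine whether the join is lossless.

Yes

Common attributes: Patient1 ∩ Patient2 = {PName, PatID, Ward}.
Closure of {PName, PatID, Ward}: Ward → DocID applies, adding DocID; DocID, Ward → Room applies, adding Room; PatID → Ward, DName applies, adding DName. So (PName, PatID, Ward)⁺ = {DocID, PName, PatID, Ward, Room, DName}.
This closure contains every attribute of Patient1, so Patient1 ∩ Patient2 → Patient1. The join is lossless.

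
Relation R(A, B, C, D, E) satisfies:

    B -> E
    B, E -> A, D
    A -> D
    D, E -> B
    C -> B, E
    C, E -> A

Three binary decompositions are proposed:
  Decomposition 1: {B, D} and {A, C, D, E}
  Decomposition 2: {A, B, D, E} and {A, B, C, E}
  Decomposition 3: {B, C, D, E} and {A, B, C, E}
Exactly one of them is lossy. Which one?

Decomposition 1

Decomposition 1: common = {D}, closure = {D} → lossy.
Decomposition 2: common = {A, B, E}, closure = {A, B, D, E} → lossless.
Decomposition 3: common = {B, C, E}, closure = {A, B, C, D, E} → lossless.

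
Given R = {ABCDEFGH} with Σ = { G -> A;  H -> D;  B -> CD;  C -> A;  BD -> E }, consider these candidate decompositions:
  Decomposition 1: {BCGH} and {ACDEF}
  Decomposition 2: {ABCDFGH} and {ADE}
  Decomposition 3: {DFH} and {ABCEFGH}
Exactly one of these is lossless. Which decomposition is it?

Decomposition 1: common = {C}, closure = {AC} → lossy.
Decomposition 2: common = {AD}, closure = {AD} → lossy.
Decomposition 3: common = {FH}, closure = {DFH} → lossless.

Decomposition 3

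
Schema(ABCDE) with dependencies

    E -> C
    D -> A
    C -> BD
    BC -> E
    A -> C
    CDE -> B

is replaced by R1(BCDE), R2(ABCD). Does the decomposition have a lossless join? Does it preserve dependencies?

Lossless test: (BCD)⁺ = {ABCDE}, which contains all of one fragment — lossless.
Dependency preservation: every FD's attributes lie within a single fragment, so each can be enforced locally — preserved.

lossless and dependency-preserving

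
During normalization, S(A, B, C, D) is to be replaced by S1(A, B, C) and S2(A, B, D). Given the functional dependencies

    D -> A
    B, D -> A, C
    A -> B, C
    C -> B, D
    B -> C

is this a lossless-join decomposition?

Common attributes: S1 ∩ S2 = {A, B}.
Closure of {A, B}: A → B, C applies, adding C; C → B, D applies, adding D. So (A, B)⁺ = {A, B, C, D}.
This closure contains every attribute of S1, so S1 ∩ S2 → S1. The join is lossless.

Yes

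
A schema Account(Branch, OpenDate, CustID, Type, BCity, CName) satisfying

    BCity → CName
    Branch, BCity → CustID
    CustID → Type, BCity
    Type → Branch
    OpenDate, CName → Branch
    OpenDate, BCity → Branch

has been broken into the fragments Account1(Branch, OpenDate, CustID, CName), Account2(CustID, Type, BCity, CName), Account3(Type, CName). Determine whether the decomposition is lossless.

Yes

Chase test. Columns are Branch, OpenDate, CustID, Type, BCity, CName; row i has aⱼ where attribute j ∈ Accounti, else bᵢⱼ.
Initial tableau (one row per fragment):
  row 1: a1 a2 a3 b14 b15 a6
  row 2: b21 b22 a3 a4 a5 a6
  row 3: b31 b32 b33 a4 b35 a6
Rows 1 and 2 agree on CustID; apply CustID→Type, BCity and equate their Type, BCity entries.
Rows 1 and 2 agree on Type; apply Type→Branch and equate their Branch entries.
Rows 1 and 3 agree on Type; apply Type→Branch and equate their Branch entries.
Row 1 is now all distinguished symbols — the join is lossless.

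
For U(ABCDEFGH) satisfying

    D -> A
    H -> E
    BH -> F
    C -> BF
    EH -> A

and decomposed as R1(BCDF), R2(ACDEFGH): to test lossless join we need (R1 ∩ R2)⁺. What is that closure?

R1 ∩ R2 = {CDF}.
D → A applies, adding A
C → BF applies, adding B
Closure: {ABCDF}.

ABCDF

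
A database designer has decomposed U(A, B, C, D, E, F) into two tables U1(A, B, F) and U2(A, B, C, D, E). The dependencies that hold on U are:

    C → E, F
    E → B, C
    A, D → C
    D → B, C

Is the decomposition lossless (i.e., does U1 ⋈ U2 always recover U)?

Common attributes: U1 ∩ U2 = {A, B}.
No dependency enlarges {A, B}, so (A, B)⁺ = {A, B}.
The closure contains neither all of U1 = {A, B, F} nor all of U2 = {A, B, C, D, E}, so the common attributes are not a superkey of either fragment. The join is lossy.

No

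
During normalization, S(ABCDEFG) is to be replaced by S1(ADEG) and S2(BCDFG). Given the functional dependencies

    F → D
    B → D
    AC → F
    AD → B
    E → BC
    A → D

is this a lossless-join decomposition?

Common attributes: S1 ∩ S2 = {DG}.
No dependency enlarges {DG}, so (DG)⁺ = {DG}.
The closure contains neither all of S1 = {ADEG} nor all of S2 = {BCDFG}, so the common attributes are not a superkey of either fragment. The join is lossy.

No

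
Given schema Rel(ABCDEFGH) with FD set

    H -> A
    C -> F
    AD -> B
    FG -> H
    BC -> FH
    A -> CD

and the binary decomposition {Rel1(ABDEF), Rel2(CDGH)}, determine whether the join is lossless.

No

Common attributes: Rel1 ∩ Rel2 = {D}.
No dependency enlarges {D}, so (D)⁺ = {D}.
The closure contains neither all of Rel1 = {ABDEF} nor all of Rel2 = {CDGH}, so the common attributes are not a superkey of either fragment. The join is lossy.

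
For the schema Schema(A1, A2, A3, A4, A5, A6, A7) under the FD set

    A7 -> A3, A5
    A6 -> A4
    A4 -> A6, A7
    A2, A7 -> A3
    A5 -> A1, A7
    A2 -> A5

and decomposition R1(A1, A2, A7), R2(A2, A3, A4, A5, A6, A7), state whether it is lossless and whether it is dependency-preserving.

lossless and dependency-preserving

Lossless test: (A2, A7)⁺ = {A1, A2, A3, A5, A7}, which contains all of one fragment — lossless.
Dependency preservation: A5 → A1, A7 is not contained in any single fragment, but the restricted closure of its left-hand side across the fragments still reaches the right-hand side; the remaining FDs each lie inside some fragment. All dependencies are preserved.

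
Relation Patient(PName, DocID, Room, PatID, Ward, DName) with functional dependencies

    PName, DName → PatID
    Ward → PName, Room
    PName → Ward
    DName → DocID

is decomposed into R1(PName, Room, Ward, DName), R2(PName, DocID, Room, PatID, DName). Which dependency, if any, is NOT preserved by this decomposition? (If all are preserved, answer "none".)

none

PName, DName → PatID lies within R2.
Ward → PName, Room lies within R1.
PName → Ward lies within R1.
DName → DocID lies within R2.
Every dependency is enforceable on the fragments, so the decomposition is dependency-preserving.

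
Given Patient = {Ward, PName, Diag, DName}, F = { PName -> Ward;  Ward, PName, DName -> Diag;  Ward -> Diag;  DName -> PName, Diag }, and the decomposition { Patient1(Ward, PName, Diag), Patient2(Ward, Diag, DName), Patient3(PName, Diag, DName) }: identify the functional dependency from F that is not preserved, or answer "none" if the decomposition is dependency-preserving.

PName → Ward lies within Patient1.
Ward, PName, DName → Diag: restricted closure across fragments reaches Diag.
Ward → Diag lies within Patient1.
DName → PName, Diag lies within Patient3.
Every dependency is enforceable on the fragments, so the decomposition is dependency-preserving.

none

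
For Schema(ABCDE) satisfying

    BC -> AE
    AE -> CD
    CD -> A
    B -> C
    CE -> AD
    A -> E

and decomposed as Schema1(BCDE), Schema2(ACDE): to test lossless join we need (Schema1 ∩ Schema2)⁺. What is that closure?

ACDE

Schema1 ∩ Schema2 = {CDE}.
CD → A applies, adding A
Closure: {ACDE}.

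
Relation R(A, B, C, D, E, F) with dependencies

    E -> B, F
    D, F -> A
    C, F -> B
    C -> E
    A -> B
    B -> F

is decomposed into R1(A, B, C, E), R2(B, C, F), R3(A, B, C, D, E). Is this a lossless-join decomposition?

Yes

Chase test. Columns are A, B, C, D, E, F; row i has aⱼ where attribute j ∈ Ri, else bᵢⱼ.
Initial tableau (one row per fragment):
  row 1: a1 a2 a3 b14 a5 b16
  row 2: b21 a2 a3 b24 b25 a6
  row 3: a1 a2 a3 a4 a5 b36
Rows 1 and 3 agree on E; apply E→B, F and equate their B, F entries.
Rows 1 and 2 agree on C; apply C→E and equate their E entries.
Rows 1 and 2 agree on B; apply B→F and equate their F entries.
Row 3 is now all distinguished symbols — the join is lossless.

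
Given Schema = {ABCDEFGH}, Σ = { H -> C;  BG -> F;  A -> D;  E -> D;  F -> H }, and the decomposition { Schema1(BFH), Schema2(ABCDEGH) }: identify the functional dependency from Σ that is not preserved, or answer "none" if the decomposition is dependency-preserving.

Check BG → F: no single fragment contains all of {BFG}, and the restricted closure of {BG} across the fragments never reaches {F}.
H → C is preserved.
A → D is preserved.
E → D is preserved.
F → H is preserved.

BG -> F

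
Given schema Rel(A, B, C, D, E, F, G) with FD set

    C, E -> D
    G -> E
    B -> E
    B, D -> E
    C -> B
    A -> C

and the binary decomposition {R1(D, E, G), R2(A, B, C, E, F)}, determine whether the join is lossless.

No

Common attributes: R1 ∩ R2 = {E}.
No dependency enlarges {E}, so (E)⁺ = {E}.
The closure contains neither all of R1 = {D, E, G} nor all of R2 = {A, B, C, E, F}, so the common attributes are not a superkey of either fragment. The join is lossy.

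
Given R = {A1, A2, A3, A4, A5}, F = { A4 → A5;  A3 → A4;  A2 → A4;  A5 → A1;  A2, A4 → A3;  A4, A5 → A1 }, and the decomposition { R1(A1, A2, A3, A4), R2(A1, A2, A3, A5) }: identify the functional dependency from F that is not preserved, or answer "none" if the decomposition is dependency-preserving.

Check A4 → A5: no single fragment contains all of {A4, A5}, and the restricted closure of {A4} across the fragments never reaches {A5}.
A3 → A4 is preserved.
A2 → A4 is preserved.
A5 → A1 is preserved.
A2, A4 → A3 is preserved.
A4, A5 → A1 is preserved.

A4 → A5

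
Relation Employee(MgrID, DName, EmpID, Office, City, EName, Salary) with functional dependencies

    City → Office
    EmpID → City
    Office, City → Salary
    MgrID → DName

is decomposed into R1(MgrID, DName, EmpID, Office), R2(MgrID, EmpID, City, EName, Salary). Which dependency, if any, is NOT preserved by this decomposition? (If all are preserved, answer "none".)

City → Office

Check City → Office: no single fragment contains all of {Office, City}, and the restricted closure of {City} across the fragments never reaches {Office}.
EmpID → City is preserved.
Office, City → Salary is preserved.
MgrID → DName is preserved.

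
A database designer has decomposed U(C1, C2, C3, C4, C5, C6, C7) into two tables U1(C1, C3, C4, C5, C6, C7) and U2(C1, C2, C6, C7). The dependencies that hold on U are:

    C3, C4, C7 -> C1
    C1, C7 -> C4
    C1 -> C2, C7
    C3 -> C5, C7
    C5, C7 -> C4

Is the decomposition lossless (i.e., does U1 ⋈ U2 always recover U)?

Yes

Common attributes: U1 ∩ U2 = {C1, C6, C7}.
Closure of {C1, C6, C7}: C1, C7 → C4 applies, adding C4; C1 → C2, C7 applies, adding C2. So (C1, C6, C7)⁺ = {C1, C2, C4, C6, C7}.
This closure contains every attribute of U2, so U1 ∩ U2 → U2. The join is lossless.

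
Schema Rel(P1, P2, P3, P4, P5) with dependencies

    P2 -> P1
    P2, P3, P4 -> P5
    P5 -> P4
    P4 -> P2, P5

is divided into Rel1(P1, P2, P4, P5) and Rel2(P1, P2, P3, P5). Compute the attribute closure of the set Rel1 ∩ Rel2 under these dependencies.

Rel1 ∩ Rel2 = {P1, P2, P5}.
P5 → P4 applies, adding P4
Closure: {P1, P2, P4, P5}.

P1, P2, P4, P5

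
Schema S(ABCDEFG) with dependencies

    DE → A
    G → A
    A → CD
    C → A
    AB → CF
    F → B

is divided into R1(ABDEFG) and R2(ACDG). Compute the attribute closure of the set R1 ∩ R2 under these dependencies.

R1 ∩ R2 = {ADG}.
A → CD applies, adding C
Closure: {ACDG}.

ACDG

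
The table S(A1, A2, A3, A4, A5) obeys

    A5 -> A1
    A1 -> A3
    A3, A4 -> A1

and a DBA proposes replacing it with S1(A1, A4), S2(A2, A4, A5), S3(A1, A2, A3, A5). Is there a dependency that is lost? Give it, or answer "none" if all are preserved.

Check A3, A4 → A1: no single fragment contains all of {A1, A3, A4}, and the restricted closure of {A3, A4} across the fragments never reaches {A1}.
A5 → A1 is preserved.
A1 → A3 is preserved.

A3, A4 -> A1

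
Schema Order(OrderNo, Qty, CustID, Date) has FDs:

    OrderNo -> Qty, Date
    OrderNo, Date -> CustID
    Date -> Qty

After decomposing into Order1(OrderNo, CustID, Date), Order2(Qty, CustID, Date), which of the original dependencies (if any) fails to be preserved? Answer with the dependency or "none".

none

OrderNo → Qty, Date: restricted closure across fragments reaches Qty, Date.
OrderNo, Date → CustID lies within Order1.
Date → Qty lies within Order2.
Every dependency is enforceable on the fragments, so the decomposition is dependency-preserving.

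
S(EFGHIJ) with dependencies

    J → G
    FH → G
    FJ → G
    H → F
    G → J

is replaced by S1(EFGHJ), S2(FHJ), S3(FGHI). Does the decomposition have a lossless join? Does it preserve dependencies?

lossy but dependency-preserving

Lossless test (chase): Rows 1 and 2 agree on J; apply J→G and equate their G entries. Rows 1 and 3 agree on G; apply G→J and equate their J entries. No row becomes fully distinguished — the join is lossy.
Dependency preservation: every FD's attributes lie within a single fragment, so each can be enforced locally — preserved.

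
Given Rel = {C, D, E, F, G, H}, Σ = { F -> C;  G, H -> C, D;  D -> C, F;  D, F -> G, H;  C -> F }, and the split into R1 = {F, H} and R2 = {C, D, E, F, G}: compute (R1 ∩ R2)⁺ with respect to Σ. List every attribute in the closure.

R1 ∩ R2 = {F}.
F → C applies, adding C
Closure: {C, F}.

C, F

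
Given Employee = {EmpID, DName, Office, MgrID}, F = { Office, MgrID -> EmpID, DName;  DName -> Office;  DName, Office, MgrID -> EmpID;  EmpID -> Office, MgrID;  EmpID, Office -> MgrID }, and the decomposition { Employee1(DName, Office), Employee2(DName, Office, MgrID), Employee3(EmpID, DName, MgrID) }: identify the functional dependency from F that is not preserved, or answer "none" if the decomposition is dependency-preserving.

Office, MgrID → EmpID, DName: restricted closure across fragments reaches EmpID, DName.
DName → Office lies within Employee1.
DName, Office, MgrID → EmpID: restricted closure across fragments reaches EmpID.
EmpID → Office, MgrID: restricted closure across fragments reaches Office, MgrID.
EmpID, Office → MgrID: restricted closure across fragments reaches MgrID.
Every dependency is enforceable on the fragments, so the decomposition is dependency-preserving.

none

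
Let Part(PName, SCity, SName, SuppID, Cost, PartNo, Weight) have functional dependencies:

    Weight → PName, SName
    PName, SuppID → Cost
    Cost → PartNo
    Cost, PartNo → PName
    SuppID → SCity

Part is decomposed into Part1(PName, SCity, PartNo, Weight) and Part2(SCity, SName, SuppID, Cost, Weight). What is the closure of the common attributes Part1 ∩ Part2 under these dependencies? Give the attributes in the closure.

Part1 ∩ Part2 = {SCity, Weight}.
Weight → PName, SName applies, adding PName, SName
Closure: {PName, SCity, SName, Weight}.

PName, SCity, SName, Weight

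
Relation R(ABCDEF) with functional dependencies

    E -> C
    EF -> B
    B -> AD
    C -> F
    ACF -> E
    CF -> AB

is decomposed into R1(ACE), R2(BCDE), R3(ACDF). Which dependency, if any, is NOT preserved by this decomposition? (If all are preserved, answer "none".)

Check B → AD: no single fragment contains all of {ABD}, and the restricted closure of {B} across the fragments never reaches {AD}.
E → C is preserved.
EF → B is preserved.
C → F is preserved.
ACF → E is preserved.
CF → AB is preserved.

B -> AD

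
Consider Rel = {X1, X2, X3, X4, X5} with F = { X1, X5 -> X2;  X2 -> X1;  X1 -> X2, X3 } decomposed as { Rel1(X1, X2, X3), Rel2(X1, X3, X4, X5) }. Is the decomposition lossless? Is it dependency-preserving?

lossless and dependency-preserving

Lossless test: (X1, X3)⁺ = {X1, X2, X3}, which contains all of one fragment — lossless.
Dependency preservation: X1, X5 → X2 is not contained in any single fragment, but the restricted closure of its left-hand side across the fragments still reaches the right-hand side; the remaining FDs each lie inside some fragment. All dependencies are preserved.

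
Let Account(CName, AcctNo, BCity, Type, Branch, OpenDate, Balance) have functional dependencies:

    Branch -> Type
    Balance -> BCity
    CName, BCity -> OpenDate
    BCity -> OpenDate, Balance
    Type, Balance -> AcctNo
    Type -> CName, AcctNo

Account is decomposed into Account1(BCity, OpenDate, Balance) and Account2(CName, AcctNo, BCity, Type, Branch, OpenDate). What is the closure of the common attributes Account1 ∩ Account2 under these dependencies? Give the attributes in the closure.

BCity, OpenDate, Balance

Account1 ∩ Account2 = {BCity, OpenDate}.
BCity → OpenDate, Balance applies, adding Balance
Closure: {BCity, OpenDate, Balance}.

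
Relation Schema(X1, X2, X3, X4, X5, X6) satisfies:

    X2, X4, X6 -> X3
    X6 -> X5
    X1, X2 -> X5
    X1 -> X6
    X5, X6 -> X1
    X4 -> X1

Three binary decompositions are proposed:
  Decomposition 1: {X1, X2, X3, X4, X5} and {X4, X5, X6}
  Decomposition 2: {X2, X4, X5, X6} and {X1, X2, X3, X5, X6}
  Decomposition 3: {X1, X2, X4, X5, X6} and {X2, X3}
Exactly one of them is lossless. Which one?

Decomposition 1: common = {X4, X5}, closure = {X1, X4, X5, X6} → lossless.
Decomposition 2: common = {X2, X5, X6}, closure = {X1, X2, X5, X6} → lossy.
Decomposition 3: common = {X2}, closure = {X2} → lossy.

Decomposition 1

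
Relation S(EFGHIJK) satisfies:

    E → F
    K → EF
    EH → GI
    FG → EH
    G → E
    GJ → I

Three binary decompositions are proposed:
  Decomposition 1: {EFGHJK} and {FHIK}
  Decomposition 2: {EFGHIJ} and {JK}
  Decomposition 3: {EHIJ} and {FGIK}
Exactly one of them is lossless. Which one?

Decomposition 1: common = {FHK}, closure = {EFGHIK} → lossless.
Decomposition 2: common = {J}, closure = {J} → lossy.
Decomposition 3: common = {I}, closure = {I} → lossy.

Decomposition 1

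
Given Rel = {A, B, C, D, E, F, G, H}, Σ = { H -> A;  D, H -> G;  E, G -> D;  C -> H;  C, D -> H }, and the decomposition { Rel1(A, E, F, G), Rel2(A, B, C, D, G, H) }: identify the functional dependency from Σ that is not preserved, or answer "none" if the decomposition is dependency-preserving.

Check E, G → D: no single fragment contains all of {D, E, G}, and the restricted closure of {E, G} across the fragments never reaches {D}.
H → A is preserved.
D, H → G is preserved.
C → H is preserved.
C, D → H is preserved.

E, G -> D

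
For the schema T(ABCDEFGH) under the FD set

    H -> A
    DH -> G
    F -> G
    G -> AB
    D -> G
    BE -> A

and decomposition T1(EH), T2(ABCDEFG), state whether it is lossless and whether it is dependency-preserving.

lossy and not dependency-preserving

Lossless test: (E)⁺ = {E}, which is a superkey of neither fragment — lossy.
Dependency preservation: the restricted closure of {H} across the fragments never reaches {A}, so H → A cannot be enforced without a join — not preserved.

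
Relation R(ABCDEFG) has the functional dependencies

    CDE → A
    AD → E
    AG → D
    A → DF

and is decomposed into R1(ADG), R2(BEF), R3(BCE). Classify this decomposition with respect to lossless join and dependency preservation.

Lossless test (chase): applying each FD to every pair of rows produces no changes in the tableau, so no row becomes fully distinguished — the join is lossy.
Dependency preservation: the restricted closure of {CDE} across the fragments never reaches {A}, so CDE → A cannot be enforced without a join — not preserved.

lossy and not dependency-preserving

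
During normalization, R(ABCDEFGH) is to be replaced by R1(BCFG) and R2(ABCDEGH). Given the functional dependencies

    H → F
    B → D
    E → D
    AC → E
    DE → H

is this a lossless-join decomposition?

No

Common attributes: R1 ∩ R2 = {BCG}.
Closure of {BCG}: B → D applies, adding D. So (BCG)⁺ = {BCDG}.
The closure contains neither all of R1 = {BCFG} nor all of R2 = {ABCDEGH}, so the common attributes are not a superkey of either fragment. The join is lossy.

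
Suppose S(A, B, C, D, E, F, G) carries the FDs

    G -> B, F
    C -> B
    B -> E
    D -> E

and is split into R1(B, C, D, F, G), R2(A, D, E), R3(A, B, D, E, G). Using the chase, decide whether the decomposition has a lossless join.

No

Chase test. Columns are A, B, C, D, E, F, G; row i has aⱼ where attribute j ∈ Ri, else bᵢⱼ.
Initial tableau (one row per fragment):
  row 1: b11 a2 a3 a4 b15 a6 a7
  row 2: a1 b22 b23 a4 a5 b26 b27
  row 3: a1 a2 b33 a4 a5 b36 a7
Rows 1 and 3 agree on G; apply G→B, F and equate their B, F entries.
Rows 1 and 3 agree on B; apply B→E and equate their E entries.
No row becomes fully distinguished — the join is lossy.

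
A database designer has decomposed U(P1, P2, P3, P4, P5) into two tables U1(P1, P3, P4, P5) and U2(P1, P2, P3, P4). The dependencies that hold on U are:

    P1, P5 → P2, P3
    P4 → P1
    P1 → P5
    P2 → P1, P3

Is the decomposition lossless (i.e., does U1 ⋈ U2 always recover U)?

Yes

Common attributes: U1 ∩ U2 = {P1, P3, P4}.
Closure of {P1, P3, P4}: P1 → P5 applies, adding P5; P1, P5 → P2, P3 applies, adding P2. So (P1, P3, P4)⁺ = {P1, P2, P3, P4, P5}.
This closure contains every attribute of U1, so U1 ∩ U2 → U1. The join is lossless.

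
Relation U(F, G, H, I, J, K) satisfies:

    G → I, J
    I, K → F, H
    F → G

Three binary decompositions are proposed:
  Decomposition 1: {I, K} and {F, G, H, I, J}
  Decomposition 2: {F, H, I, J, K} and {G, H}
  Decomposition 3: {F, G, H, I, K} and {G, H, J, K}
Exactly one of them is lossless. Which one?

Decomposition 1: common = {I}, closure = {I} → lossy.
Decomposition 2: common = {H}, closure = {H} → lossy.
Decomposition 3: common = {G, H, K}, closure = {F, G, H, I, J, K} → lossless.

Decomposition 3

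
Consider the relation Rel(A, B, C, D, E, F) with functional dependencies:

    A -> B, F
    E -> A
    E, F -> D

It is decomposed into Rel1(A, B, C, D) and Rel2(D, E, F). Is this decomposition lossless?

Common attributes: Rel1 ∩ Rel2 = {D}.
No dependency enlarges {D}, so (D)⁺ = {D}.
The closure contains neither all of Rel1 = {A, B, C, D} nor all of Rel2 = {D, E, F}, so the common attributes are not a superkey of either fragment. The join is lossy.

No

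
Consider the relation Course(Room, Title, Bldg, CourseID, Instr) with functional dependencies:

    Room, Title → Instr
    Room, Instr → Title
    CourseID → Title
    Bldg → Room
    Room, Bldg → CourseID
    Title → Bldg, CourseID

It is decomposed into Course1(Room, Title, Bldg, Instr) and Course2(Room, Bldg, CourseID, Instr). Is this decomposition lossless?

Common attributes: Course1 ∩ Course2 = {Room, Bldg, Instr}.
Closure of {Room, Bldg, Instr}: Room, Instr → Title applies, adding Title; Room, Bldg → CourseID applies, adding CourseID. So (Room, Bldg, Instr)⁺ = {Room, Title, Bldg, CourseID, Instr}.
This closure contains every attribute of Course1, so Course1 ∩ Course2 → Course1. The join is lossless.

Yes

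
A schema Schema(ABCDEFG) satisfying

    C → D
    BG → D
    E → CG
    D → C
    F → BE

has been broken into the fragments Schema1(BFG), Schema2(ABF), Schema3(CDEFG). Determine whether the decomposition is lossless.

Chase test. Columns are ABCDEFG; row i has aⱼ where attribute j ∈ Schemai, else bᵢⱼ.
Initial tableau (one row per fragment):
  row 1: b11 a2 b13 b14 b15 a6 a7
  row 2: a1 a2 b23 b24 b25 a6 b27
  row 3: b31 b32 a3 a4 a5 a6 a7
Rows 1 and 2 agree on F; apply F→BE and equate their BE entries.
Rows 1 and 3 agree on F; apply F→BE and equate their BE entries.
Rows 1 and 3 agree on BG; apply BG→D and equate their D entries.
Rows 1 and 2 agree on E; apply E→CG and equate their CG entries.
Rows 1 and 3 agree on E; apply E→CG and equate their CG entries.
Rows 1 and 2 agree on C; apply C→D and equate their D entries.
Row 2 is now all distinguished symbols — the join is lossless.

Yes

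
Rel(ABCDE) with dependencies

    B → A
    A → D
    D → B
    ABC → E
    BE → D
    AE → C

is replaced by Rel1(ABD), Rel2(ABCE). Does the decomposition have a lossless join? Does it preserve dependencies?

Lossless test: (AB)⁺ = {ABD}, which contains all of one fragment — lossless.
Dependency preservation: BE → D is not contained in any single fragment, but the restricted closure of its left-hand side across the fragments still reaches the right-hand side; the remaining FDs each lie inside some fragment. All dependencies are preserved.

lossless and dependency-preserving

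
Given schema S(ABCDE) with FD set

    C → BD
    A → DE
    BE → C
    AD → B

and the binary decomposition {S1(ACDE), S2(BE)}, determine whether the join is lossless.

Common attributes: S1 ∩ S2 = {E}.
No dependency enlarges {E}, so (E)⁺ = {E}.
The closure contains neither all of S1 = {ACDE} nor all of S2 = {BE}, so the common attributes are not a superkey of either fragment. The join is lossy.

No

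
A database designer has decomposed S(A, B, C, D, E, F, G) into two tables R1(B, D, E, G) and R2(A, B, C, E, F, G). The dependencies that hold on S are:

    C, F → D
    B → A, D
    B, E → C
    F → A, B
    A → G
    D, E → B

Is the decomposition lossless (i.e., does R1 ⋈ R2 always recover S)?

Yes

Common attributes: R1 ∩ R2 = {B, E, G}.
Closure of {B, E, G}: B → A, D applies, adding A, D; B, E → C applies, adding C. So (B, E, G)⁺ = {A, B, C, D, E, G}.
This closure contains every attribute of R1, so R1 ∩ R2 → R1. The join is lossless.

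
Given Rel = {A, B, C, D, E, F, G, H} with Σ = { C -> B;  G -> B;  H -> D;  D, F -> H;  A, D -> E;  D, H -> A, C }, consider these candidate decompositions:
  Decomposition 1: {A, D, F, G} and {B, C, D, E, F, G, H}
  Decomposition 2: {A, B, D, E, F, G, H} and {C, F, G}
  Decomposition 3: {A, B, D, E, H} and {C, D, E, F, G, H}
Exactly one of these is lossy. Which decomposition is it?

Decomposition 1: common = {D, F, G}, closure = {A, B, C, D, E, F, G, H} → lossless.
Decomposition 2: common = {F, G}, closure = {B, F, G} → lossy.
Decomposition 3: common = {D, E, H}, closure = {A, B, C, D, E, H} → lossless.

Decomposition 2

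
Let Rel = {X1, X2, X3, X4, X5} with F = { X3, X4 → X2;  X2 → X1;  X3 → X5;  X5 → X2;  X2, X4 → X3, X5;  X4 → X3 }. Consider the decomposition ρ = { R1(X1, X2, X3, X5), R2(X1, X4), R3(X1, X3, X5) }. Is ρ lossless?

No

Chase test. Columns are X1, X2, X3, X4, X5; row i has aⱼ where attribute j ∈ Ri, else bᵢⱼ.
Initial tableau (one row per fragment):
  row 1: a1 a2 a3 b14 a5
  row 2: a1 b22 b23 a4 b25
  row 3: a1 b32 a3 b34 a5
Rows 1 and 3 agree on X5; apply X5→X2 and equate their X2 entries.
No row becomes fully distinguished — the join is lossy.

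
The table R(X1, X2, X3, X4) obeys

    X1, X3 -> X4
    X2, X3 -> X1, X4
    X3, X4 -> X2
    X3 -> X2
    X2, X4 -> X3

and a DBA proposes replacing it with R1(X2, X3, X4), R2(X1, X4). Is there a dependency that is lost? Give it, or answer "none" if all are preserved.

Check X2, X3 → X1, X4: no single fragment contains all of {X1, X2, X3, X4}, and the restricted closure of {X2, X3} across the fragments never reaches {X1, X4}.
X1, X3 → X4 is preserved.
X3, X4 → X2 is preserved.
X3 → X2 is preserved.
X2, X4 → X3 is preserved.

X2, X3 -> X1, X4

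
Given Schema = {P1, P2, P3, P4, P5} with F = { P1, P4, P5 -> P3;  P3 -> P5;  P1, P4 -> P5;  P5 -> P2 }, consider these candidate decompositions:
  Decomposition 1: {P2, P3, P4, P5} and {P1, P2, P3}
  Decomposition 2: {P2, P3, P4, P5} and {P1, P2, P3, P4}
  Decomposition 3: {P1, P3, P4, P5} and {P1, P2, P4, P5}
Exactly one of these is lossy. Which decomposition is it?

Decomposition 1

Decomposition 1: common = {P2, P3}, closure = {P2, P3, P5} → lossy.
Decomposition 2: common = {P2, P3, P4}, closure = {P2, P3, P4, P5} → lossless.
Decomposition 3: common = {P1, P4, P5}, closure = {P1, P2, P3, P4, P5} → lossless.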